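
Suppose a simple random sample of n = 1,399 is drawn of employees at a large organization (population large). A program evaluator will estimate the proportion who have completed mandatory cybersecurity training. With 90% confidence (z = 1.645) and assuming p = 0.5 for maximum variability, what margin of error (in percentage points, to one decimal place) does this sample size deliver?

2.2

SE(p̂) = √[p(1−p)/n] = √[0.2500/1399] = 0.01337.
E = z × SE = 1.645 × 0.01337 = 0.02199, or 2.2 percentage points.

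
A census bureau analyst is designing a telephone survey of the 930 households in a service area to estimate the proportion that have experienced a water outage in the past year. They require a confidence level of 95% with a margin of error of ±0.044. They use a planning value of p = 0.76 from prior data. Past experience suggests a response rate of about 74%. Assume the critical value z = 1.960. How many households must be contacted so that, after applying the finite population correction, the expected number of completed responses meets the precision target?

353

Completed interviews needed (unadjusted): n₀ = 1.960² × 0.1824 / 0.044² ≈ 361.94 → 362.
FPC for N = 930: n = 362 / (1 + 361/930) = 362 / 1.3882 ≈ 260.77 → 261.
At a 74% response rate, contacts needed = 261 / 0.74 ≈ 352.70 → 353.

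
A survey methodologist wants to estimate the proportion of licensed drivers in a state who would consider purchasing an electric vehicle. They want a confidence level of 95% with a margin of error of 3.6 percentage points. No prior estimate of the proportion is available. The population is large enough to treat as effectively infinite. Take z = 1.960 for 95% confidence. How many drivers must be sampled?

With no prior estimate, use p = 0.5, giving p(1−p) = 0.25.
n = z²·p(1−p)/E² = 1.960² × 0.2500 / 0.036² = 3.8416 × 0.2500 / 0.001296 ≈ 741.05.
Rounding up gives n = 742.

742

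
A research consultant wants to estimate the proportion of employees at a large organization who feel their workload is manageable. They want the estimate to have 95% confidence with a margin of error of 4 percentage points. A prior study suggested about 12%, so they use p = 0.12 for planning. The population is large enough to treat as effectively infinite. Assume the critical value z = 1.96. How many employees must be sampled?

With p = 0.12, p(1−p) = 0.1056.
n = z²·p(1−p)/E² = 1.96² × 0.1056 / 0.040² = 3.8416 × 0.1056 / 0.001600 ≈ 253.55.
Rounding up gives n = 254.

254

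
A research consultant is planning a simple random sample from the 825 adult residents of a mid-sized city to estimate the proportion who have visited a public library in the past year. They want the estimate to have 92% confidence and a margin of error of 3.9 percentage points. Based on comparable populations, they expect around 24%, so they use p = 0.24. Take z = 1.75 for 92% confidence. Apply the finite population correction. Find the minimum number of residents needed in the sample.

255

Unadjusted: n₀ = 1.75² × 0.24 × 0.76 / 0.039² ≈ 367.26, so n₀ = 368.
Finite population correction with N = 825: n = n₀ / (1 + (n₀−1)/N) = 368 / (1 + 367/825) = 368 / 1.4448 ≈ 254.70.
Rounding up, n = 255.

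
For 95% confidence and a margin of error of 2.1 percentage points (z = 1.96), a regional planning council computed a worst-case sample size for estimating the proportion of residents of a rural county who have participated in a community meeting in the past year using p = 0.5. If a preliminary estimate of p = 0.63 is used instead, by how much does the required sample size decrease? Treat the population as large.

147

Conservative (p = 0.5): n = 1.96² × 0.25 / 0.021² ≈ 2177.78 → 2178.
Using p = 0.63: p(1−p) = 0.2331, so n = 1.96² × 0.2331 / 0.021² ≈ 2030.56 → 2031.
Reduction: 2178 − 2031 = 147.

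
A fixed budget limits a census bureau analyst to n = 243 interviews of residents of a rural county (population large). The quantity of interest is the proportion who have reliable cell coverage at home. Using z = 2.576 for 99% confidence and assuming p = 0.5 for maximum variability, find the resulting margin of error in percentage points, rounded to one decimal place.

8.3

SE(p̂) = √[p(1−p)/n] = √[0.2500/243] = 0.03208.
E = z × SE = 2.576 × 0.03208 = 0.08263, or 8.3 percentage points.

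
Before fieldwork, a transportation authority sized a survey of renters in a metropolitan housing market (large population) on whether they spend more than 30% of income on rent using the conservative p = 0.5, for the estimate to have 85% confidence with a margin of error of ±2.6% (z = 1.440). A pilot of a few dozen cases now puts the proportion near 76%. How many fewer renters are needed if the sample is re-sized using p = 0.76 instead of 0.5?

207

Conservative (p = 0.5): n = 1.440² × 0.25 / 0.026² ≈ 766.86 → 767.
Using p = 0.76: p(1−p) = 0.1824, so n = 1.440² × 0.1824 / 0.026² ≈ 559.50 → 560.
Reduction: 767 − 560 = 207.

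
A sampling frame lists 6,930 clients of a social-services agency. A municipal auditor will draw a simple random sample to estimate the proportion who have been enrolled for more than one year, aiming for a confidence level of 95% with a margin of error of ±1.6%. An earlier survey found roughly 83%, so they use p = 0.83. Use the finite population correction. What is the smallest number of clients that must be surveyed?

For 95% confidence, z = 1.96.
Unadjusted: n₀ = 1.96² × 0.83 × 0.17 / 0.016² ≈ 2117.38, so n₀ = 2118.
Finite population correction with N = 6,930: n = n₀ / (1 + (n₀−1)/N) = 2118 / (1 + 2117/6930) = 2118 / 1.3055 ≈ 1622.39.
Rounding up, n = 1623.

1623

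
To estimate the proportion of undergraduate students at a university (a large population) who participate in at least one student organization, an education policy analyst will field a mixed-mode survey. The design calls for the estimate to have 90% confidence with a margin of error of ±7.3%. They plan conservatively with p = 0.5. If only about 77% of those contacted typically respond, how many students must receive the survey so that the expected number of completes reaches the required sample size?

For 90% confidence, z = 1.645.
Completed interviews needed: n₀ = 1.645² × 0.2500 / 0.073² ≈ 126.95 → 127.
At a 77% response rate, contacts needed = 127 / 0.77 ≈ 164.94 → 165.

165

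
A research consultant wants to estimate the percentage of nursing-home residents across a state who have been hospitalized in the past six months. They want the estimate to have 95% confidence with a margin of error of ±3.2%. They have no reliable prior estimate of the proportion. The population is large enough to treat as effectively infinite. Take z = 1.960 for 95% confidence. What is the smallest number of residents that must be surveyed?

With no prior estimate, use p = 0.5, giving p(1−p) = 0.25.
n = z²·p(1−p)/E² = 1.960² × 0.2500 / 0.032² = 3.8416 × 0.2500 / 0.001024 ≈ 937.89.
Rounding up gives n = 938.

938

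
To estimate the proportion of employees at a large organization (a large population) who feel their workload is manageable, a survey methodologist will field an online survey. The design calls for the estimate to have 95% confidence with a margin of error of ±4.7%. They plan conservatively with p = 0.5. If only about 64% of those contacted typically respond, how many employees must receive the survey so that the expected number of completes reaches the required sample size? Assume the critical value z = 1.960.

Completed interviews needed: n₀ = 1.960² × 0.2500 / 0.047² ≈ 434.77 → 435.
At a 64% response rate, contacts needed = 435 / 0.64 ≈ 679.69 → 680.

680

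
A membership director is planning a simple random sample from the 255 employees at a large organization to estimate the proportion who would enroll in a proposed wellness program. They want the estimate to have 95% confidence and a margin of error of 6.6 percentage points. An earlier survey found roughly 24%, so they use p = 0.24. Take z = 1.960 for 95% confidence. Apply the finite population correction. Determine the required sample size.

Unadjusted: n₀ = 1.960² × 0.24 × 0.76 / 0.066² ≈ 160.86, so n₀ = 161.
Finite population correction with N = 255: n = n₀ / (1 + (n₀−1)/N) = 161 / (1 + 160/255) = 161 / 1.6275 ≈ 98.93.
Rounding up, n = 99.

99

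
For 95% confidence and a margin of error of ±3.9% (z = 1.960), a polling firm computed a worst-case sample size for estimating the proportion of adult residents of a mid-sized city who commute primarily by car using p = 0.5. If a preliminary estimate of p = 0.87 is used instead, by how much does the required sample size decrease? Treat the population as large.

346

Conservative (p = 0.5): n = 1.960² × 0.25 / 0.039² ≈ 631.43 → 632.
Using p = 0.87: p(1−p) = 0.1131, so n = 1.960² × 0.1131 / 0.039² ≈ 285.66 → 286.
Reduction: 632 − 286 = 346.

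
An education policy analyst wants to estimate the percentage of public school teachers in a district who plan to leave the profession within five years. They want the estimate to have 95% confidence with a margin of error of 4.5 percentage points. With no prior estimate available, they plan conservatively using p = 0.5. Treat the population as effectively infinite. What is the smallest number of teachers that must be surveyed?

475

For 95% confidence, z = 1.960.
With p = 0.5, p(1−p) = 0.25.
n = z²·p(1−p)/E² = 1.960² × 0.2500 / 0.045² = 3.8416 × 0.2500 / 0.002025 ≈ 474.27.
Rounding up gives n = 475.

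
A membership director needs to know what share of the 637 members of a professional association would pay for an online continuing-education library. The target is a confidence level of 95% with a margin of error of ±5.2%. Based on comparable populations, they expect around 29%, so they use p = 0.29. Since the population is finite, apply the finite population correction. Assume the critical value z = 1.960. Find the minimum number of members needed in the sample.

Unadjusted: n₀ = 1.960² × 0.29 × 0.71 / 0.052² ≈ 292.52, so n₀ = 293.
Finite population correction with N = 637: n = n₀ / (1 + (n₀−1)/N) = 293 / (1 + 292/637) = 293 / 1.4584 ≈ 200.91.
Rounding up, n = 201.

201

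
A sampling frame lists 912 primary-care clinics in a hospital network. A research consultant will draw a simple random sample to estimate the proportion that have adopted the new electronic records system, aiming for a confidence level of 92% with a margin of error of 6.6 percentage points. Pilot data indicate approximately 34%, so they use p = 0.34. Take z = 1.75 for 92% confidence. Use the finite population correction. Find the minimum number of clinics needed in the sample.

Unadjusted: n₀ = 1.75² × 0.34 × 0.66 / 0.066² ≈ 157.77, so n₀ = 158.
Finite population correction with N = 912: n = n₀ / (1 + (n₀−1)/N) = 158 / (1 + 157/912) = 158 / 1.1721 ≈ 134.80.
Rounding up, n = 135.

135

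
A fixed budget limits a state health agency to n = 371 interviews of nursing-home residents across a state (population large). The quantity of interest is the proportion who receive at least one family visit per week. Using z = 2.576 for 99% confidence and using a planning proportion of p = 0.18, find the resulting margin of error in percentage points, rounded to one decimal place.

5.1

SE(p̂) = √[p(1−p)/n] = √[0.1476/371] = 0.01995.
E = z × SE = 2.576 × 0.01995 = 0.05138, or 5.1 percentage points.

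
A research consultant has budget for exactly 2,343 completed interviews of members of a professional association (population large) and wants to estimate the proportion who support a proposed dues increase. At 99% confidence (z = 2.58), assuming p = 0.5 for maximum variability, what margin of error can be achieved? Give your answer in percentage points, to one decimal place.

2.7

SE(p̂) = √[p(1−p)/n] = √[0.2500/2343] = 0.01033.
E = z × SE = 2.58 × 0.01033 = 0.02665, or 2.7 percentage points.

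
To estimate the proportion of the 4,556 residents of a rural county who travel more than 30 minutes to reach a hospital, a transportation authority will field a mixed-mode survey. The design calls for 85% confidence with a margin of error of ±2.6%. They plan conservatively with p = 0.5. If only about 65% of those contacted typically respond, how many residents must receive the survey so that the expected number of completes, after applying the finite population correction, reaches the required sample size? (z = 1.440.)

1011

Completed interviews needed (unadjusted): n₀ = 1.440² × 0.2500 / 0.026² ≈ 766.86 → 767.
FPC for N = 4,556: n = 767 / (1 + 766/4556) = 767 / 1.1681 ≈ 656.61 → 657.
At a 65% response rate, contacts needed = 657 / 0.65 ≈ 1010.77 → 1011.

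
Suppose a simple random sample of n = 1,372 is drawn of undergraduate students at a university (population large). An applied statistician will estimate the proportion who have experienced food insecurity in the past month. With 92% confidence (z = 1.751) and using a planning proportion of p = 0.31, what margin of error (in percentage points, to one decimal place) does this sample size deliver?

SE(p̂) = √[p(1−p)/n] = √[0.2139/1372] = 0.01249.
E = z × SE = 1.751 × 0.01249 = 0.02186, or 2.2 percentage points.

2.2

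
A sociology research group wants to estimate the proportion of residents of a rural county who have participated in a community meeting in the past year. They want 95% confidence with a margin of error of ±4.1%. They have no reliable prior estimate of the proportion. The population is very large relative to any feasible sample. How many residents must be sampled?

572

For 95% confidence, z = 1.960.
With no prior estimate, use p = 0.5, giving p(1−p) = 0.25.
n = z²·p(1−p)/E² = 1.960² × 0.2500 / 0.041² = 3.8416 × 0.2500 / 0.001681 ≈ 571.33.
Rounding up gives n = 572.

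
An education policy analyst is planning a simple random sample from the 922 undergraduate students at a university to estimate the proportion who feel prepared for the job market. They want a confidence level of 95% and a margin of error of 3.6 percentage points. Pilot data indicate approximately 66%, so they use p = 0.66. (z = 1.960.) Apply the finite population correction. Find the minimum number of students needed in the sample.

387

Unadjusted: n₀ = 1.960² × 0.66 × 0.34 / 0.036² ≈ 665.17, so n₀ = 666.
Finite population correction with N = 922: n = n₀ / (1 + (n₀−1)/N) = 666 / (1 + 665/922) = 666 / 1.7213 ≈ 386.93.
Rounding up, n = 387.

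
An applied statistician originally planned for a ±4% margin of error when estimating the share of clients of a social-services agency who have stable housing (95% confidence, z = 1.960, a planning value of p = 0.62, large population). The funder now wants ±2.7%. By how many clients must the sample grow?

676

At ±4%: n = 1.960² × 0.2356 / 0.040² ≈ 565.68 → 566.
At ±2.7%: n = 1.960² × 0.2356 / 0.027² ≈ 1241.54 → 1242.
Additional respondents: 1242 − 566 = 676.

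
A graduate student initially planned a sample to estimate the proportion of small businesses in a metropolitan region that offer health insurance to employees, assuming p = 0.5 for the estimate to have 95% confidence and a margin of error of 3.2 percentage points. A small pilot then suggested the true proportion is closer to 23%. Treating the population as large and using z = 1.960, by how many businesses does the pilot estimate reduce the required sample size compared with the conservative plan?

273

Conservative (p = 0.5): n = 1.960² × 0.25 / 0.032² ≈ 937.89 → 938.
Using p = 0.23: p(1−p) = 0.1771, so n = 1.960² × 0.1771 / 0.032² ≈ 664.40 → 665.
Reduction: 938 − 665 = 273.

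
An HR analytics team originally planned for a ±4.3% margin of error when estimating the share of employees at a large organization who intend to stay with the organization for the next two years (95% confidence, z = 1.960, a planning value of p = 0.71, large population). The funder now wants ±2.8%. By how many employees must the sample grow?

At ±4.3%: n = 1.960² × 0.2059 / 0.043² ≈ 427.79 → 428.
At ±2.8%: n = 1.960² × 0.2059 / 0.028² ≈ 1008.91 → 1009.
Additional respondents: 1009 − 428 = 581.

581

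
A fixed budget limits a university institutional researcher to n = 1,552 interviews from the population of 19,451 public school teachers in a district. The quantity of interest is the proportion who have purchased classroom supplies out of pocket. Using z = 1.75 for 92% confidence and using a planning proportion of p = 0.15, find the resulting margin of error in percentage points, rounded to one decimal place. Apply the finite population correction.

1.5

Finite-population factor: (N−n)/(N−1) = (19451−1552)/(19451−1) = 0.9203.
SE(p̂) = √[p(1−p)/n · (N−n)/(N−1)] = √[0.1275/1552 × 0.9203] = 0.00869.
E = z × SE = 1.75 × 0.00869 = 0.01522 ≈ 1.5 percentage points.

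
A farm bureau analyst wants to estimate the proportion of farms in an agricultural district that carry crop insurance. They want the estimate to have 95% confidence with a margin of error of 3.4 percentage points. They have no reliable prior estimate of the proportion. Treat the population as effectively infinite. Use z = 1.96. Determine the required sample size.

831

With no prior estimate, use p = 0.5, giving p(1−p) = 0.25.
n = z²·p(1−p)/E² = 1.96² × 0.2500 / 0.034² = 3.8416 × 0.2500 / 0.001156 ≈ 830.80.
Rounding up gives n = 831.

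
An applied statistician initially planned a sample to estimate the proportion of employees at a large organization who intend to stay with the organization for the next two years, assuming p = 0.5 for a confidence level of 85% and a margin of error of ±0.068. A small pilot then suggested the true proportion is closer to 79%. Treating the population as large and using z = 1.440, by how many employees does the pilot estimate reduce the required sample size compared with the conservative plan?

Conservative (p = 0.5): n = 1.440² × 0.25 / 0.068² ≈ 112.11 → 113.
Using p = 0.79: p(1−p) = 0.1659, so n = 1.440² × 0.1659 / 0.068² ≈ 74.40 → 75.
Reduction: 113 − 75 = 38.

38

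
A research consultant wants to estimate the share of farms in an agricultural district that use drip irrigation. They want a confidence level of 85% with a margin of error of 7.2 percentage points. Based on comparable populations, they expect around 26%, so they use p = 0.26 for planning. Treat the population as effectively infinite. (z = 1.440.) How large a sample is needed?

With p = 0.26, p(1−p) = 0.1924.
n = z²·p(1−p)/E² = 1.440² × 0.1924 / 0.072² = 2.0736 × 0.1924 / 0.005184 ≈ 76.96.
Rounding up gives n = 77.

77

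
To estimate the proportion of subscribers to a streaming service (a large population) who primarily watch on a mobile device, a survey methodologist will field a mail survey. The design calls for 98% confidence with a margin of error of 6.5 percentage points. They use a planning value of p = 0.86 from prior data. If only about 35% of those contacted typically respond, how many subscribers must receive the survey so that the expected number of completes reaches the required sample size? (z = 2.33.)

Completed interviews needed: n₀ = 2.33² × 0.1204 / 0.065² ≈ 154.71 → 155.
At a 35% response rate, contacts needed = 155 / 0.35 ≈ 442.86 → 443.

443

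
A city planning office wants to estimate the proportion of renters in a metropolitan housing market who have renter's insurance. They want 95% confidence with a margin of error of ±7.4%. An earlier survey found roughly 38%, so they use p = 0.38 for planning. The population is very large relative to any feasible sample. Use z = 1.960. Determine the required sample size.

With p = 0.38, p(1−p) = 0.2356.
n = z²·p(1−p)/E² = 1.960² × 0.2356 / 0.074² = 3.8416 × 0.2356 / 0.005476 ≈ 165.28.
Rounding up gives n = 166.

166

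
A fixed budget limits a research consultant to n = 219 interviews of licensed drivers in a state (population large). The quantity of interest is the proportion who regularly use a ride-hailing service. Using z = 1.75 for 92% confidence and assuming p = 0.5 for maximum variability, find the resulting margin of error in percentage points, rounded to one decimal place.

5.9

SE(p̂) = √[p(1−p)/n] = √[0.2500/219] = 0.03379.
E = z × SE = 1.75 × 0.03379 = 0.05913, or 5.9 percentage points.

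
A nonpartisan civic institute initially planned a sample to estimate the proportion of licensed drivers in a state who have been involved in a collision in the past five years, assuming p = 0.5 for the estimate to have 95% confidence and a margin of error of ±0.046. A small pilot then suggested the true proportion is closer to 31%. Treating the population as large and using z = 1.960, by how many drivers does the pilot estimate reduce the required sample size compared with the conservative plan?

65

Conservative (p = 0.5): n = 1.960² × 0.25 / 0.046² ≈ 453.88 → 454.
Using p = 0.31: p(1−p) = 0.2139, so n = 1.960² × 0.2139 / 0.046² ≈ 388.34 → 389.
Reduction: 454 − 389 = 65.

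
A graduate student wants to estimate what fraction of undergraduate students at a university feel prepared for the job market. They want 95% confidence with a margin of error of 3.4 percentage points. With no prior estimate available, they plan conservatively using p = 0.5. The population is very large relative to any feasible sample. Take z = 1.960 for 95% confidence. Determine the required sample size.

831

With p = 0.5, p(1−p) = 0.25.
n = z²·p(1−p)/E² = 1.960² × 0.2500 / 0.034² = 3.8416 × 0.2500 / 0.001156 ≈ 830.80.
Rounding up gives n = 831.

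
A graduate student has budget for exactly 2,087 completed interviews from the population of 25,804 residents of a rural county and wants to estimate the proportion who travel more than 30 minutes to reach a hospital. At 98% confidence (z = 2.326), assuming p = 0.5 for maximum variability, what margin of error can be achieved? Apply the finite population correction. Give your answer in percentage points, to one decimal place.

2.4

Finite-population factor: (N−n)/(N−1) = (25804−2087)/(25804−1) = 0.9192.
SE(p̂) = √[p(1−p)/n · (N−n)/(N−1)] = √[0.2500/2087 × 0.9192] = 0.01049.
E = z × SE = 2.326 × 0.01049 = 0.02441 ≈ 2.4 percentage points.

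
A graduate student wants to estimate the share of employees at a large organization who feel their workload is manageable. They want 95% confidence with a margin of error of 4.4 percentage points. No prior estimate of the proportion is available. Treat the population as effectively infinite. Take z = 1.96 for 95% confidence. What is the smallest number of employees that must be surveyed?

With no prior estimate, use p = 0.5, giving p(1−p) = 0.25.
n = z²·p(1−p)/E² = 1.96² × 0.2500 / 0.044² = 3.8416 × 0.2500 / 0.001936 ≈ 496.07.
Rounding up gives n = 497.

497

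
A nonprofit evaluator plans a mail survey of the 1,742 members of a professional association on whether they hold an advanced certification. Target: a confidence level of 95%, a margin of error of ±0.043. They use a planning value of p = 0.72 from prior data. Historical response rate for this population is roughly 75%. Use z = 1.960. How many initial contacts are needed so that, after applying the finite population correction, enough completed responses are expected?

Completed interviews needed (unadjusted): n₀ = 1.960² × 0.2016 / 0.043² ≈ 418.86 → 419.
FPC for N = 1,742: n = 419 / (1 + 418/1742) = 419 / 1.2400 ≈ 337.92 → 338.
At a 75% response rate, contacts needed = 338 / 0.75 ≈ 450.67 → 451.

451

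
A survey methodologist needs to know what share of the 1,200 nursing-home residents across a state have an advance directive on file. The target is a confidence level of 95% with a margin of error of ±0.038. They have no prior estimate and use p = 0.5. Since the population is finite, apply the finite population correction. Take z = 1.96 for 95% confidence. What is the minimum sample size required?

429

Unadjusted: n₀ = 1.96² × 0.50 × 0.50 / 0.038² ≈ 665.10, so n₀ = 666.
Finite population correction with N = 1,200: n = n₀ / (1 + (n₀−1)/N) = 666 / (1 + 665/1200) = 666 / 1.5542 ≈ 428.53.
Rounding up, n = 429.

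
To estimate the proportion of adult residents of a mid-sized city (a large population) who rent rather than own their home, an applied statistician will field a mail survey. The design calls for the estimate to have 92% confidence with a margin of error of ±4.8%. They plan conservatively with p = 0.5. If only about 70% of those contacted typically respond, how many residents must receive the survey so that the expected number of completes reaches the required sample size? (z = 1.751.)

Completed interviews needed: n₀ = 1.751² × 0.2500 / 0.048² ≈ 332.68 → 333.
At a 70% response rate, contacts needed = 333 / 0.70 ≈ 475.71 → 476.

476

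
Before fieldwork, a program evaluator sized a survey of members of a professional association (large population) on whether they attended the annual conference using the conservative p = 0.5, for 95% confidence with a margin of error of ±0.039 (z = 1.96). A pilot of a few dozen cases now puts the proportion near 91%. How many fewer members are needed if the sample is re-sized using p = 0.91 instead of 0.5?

Conservative (p = 0.5): n = 1.96² × 0.25 / 0.039² ≈ 631.43 → 632.
Using p = 0.91: p(1−p) = 0.0819, so n = 1.96² × 0.0819 / 0.039² ≈ 206.86 → 207.
Reduction: 632 − 207 = 425.

425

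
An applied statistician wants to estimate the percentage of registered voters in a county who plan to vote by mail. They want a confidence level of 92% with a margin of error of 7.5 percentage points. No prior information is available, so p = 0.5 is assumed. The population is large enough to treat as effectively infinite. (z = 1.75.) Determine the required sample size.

137

With p = 0.5, p(1−p) = 0.25.
n = z²·p(1−p)/E² = 1.75² × 0.2500 / 0.075² = 3.0625 × 0.2500 / 0.005625 ≈ 136.11.
Rounding up gives n = 137.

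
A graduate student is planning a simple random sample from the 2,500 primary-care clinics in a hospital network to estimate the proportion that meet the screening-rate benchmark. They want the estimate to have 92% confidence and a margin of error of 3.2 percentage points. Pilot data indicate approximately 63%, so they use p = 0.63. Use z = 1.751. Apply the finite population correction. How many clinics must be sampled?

Unadjusted: n₀ = 1.751² × 0.63 × 0.37 / 0.032² ≈ 697.93, so n₀ = 698.
Finite population correction with N = 2,500: n = n₀ / (1 + (n₀−1)/N) = 698 / (1 + 697/2500) = 698 / 1.2788 ≈ 545.82.
Rounding up, n = 546.

546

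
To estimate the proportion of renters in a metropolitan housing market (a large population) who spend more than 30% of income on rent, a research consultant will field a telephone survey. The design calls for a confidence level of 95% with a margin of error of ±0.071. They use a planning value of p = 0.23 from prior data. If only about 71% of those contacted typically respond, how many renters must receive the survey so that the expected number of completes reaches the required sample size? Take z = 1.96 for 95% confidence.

Completed interviews needed: n₀ = 1.96² × 0.1771 / 0.071² ≈ 134.96 → 135.
At a 71% response rate, contacts needed = 135 / 0.71 ≈ 190.14 → 191.

191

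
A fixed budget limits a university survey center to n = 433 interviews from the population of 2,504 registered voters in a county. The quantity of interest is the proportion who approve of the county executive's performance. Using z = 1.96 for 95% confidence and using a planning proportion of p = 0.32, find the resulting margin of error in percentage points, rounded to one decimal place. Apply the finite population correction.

Finite-population factor: (N−n)/(N−1) = (2504−433)/(2504−1) = 0.8274.
SE(p̂) = √[p(1−p)/n · (N−n)/(N−1)] = √[0.2176/433 × 0.8274] = 0.02039.
E = z × SE = 1.96 × 0.02039 = 0.03997 ≈ 4.0 percentage points.

4.0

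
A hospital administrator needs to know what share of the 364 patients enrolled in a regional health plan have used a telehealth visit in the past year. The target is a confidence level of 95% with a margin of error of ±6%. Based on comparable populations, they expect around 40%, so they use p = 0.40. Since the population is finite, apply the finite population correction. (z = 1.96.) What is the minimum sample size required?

151

Unadjusted: n₀ = 1.96² × 0.40 × 0.60 / 0.060² ≈ 256.11, so n₀ = 257.
Finite population correction with N = 364: n = n₀ / (1 + (n₀−1)/N) = 257 / (1 + 256/364) = 257 / 1.7033 ≈ 150.88.
Rounding up, n = 151.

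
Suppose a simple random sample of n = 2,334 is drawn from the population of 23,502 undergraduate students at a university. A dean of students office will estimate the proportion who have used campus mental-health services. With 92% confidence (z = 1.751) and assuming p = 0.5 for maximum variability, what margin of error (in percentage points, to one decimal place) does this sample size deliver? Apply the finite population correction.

Finite-population factor: (N−n)/(N−1) = (23502−2334)/(23502−1) = 0.9007.
SE(p̂) = √[p(1−p)/n · (N−n)/(N−1)] = √[0.2500/2334 × 0.9007] = 0.00982.
E = z × SE = 1.751 × 0.00982 = 0.01720 ≈ 1.7 percentage points.

1.7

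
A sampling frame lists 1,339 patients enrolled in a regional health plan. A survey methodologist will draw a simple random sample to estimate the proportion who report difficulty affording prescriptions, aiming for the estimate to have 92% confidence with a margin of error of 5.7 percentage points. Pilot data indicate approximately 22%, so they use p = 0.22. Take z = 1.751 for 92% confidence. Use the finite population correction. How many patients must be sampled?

Unadjusted: n₀ = 1.751² × 0.22 × 0.78 / 0.057² ≈ 161.93, so n₀ = 162.
Finite population correction with N = 1,339: n = n₀ / (1 + (n₀−1)/N) = 162 / (1 + 161/1339) = 162 / 1.1202 ≈ 144.61.
Rounding up, n = 145.

145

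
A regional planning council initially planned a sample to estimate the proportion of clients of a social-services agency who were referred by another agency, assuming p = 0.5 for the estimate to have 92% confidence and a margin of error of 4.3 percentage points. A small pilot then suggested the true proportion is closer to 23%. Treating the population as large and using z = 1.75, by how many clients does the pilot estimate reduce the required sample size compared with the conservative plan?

121

Conservative (p = 0.5): n = 1.75² × 0.25 / 0.043² ≈ 414.08 → 415.
Using p = 0.23: p(1−p) = 0.1771, so n = 1.75² × 0.1771 / 0.043² ≈ 293.33 → 294.
Reduction: 415 − 294 = 121.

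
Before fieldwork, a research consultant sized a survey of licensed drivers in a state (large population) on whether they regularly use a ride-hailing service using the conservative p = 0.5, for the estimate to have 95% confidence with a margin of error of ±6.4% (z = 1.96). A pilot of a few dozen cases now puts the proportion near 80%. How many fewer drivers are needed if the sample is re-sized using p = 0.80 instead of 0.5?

Conservative (p = 0.5): n = 1.96² × 0.25 / 0.064² ≈ 234.47 → 235.
Using p = 0.80: p(1−p) = 0.1600, so n = 1.96² × 0.1600 / 0.064² ≈ 150.06 → 151.
Reduction: 235 − 151 = 84.

84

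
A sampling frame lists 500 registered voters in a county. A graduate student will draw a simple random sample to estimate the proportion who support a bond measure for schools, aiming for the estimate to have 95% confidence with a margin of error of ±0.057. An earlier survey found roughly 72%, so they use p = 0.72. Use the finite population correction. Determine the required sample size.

For 95% confidence, z = 1.96.
Unadjusted: n₀ = 1.96² × 0.72 × 0.28 / 0.057² ≈ 238.37, so n₀ = 239.
Finite population correction with N = 500: n = n₀ / (1 + (n₀−1)/N) = 239 / (1 + 238/500) = 239 / 1.4760 ≈ 161.92.
Rounding up, n = 162.

162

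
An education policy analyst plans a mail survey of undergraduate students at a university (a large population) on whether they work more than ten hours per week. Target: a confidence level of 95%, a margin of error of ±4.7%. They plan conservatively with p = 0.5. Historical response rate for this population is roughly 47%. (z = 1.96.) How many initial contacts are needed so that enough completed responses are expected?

926

Completed interviews needed: n₀ = 1.96² × 0.2500 / 0.047² ≈ 434.77 → 435.
At a 47% response rate, contacts needed = 435 / 0.47 ≈ 925.53 → 926.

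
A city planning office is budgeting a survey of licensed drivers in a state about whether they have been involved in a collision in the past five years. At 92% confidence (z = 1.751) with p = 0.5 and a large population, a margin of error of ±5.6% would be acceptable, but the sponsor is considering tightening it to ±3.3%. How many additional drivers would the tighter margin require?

At ±5.6%: n = 1.751² × 0.2500 / 0.056² ≈ 244.42 → 245.
At ±3.3%: n = 1.751² × 0.2500 / 0.033² ≈ 703.86 → 704.
Additional respondents: 704 − 245 = 459.

459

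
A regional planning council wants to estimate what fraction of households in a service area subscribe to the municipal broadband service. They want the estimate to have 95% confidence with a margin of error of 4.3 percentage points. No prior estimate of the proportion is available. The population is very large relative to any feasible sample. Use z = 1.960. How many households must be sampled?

With no prior estimate, use p = 0.5, giving p(1−p) = 0.25.
n = z²·p(1−p)/E² = 1.960² × 0.2500 / 0.043² = 3.8416 × 0.2500 / 0.001849 ≈ 519.42.
Rounding up gives n = 520.

520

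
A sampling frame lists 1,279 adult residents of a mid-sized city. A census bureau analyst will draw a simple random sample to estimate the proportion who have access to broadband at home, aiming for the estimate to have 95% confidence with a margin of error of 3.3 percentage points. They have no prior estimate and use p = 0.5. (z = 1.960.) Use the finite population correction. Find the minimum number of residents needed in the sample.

Unadjusted: n₀ = 1.960² × 0.50 × 0.50 / 0.033² ≈ 881.91, so n₀ = 882.
Finite population correction with N = 1,279: n = n₀ / (1 + (n₀−1)/N) = 882 / (1 + 881/1279) = 882 / 1.6888 ≈ 522.26.
Rounding up, n = 523.

523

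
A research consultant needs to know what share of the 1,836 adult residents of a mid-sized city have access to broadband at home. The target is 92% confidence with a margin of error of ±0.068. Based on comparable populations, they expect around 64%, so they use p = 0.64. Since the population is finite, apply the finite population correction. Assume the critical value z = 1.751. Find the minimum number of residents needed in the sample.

Unadjusted: n₀ = 1.751² × 0.64 × 0.36 / 0.068² ≈ 152.77, so n₀ = 153.
Finite population correction with N = 1,836: n = n₀ / (1 + (n₀−1)/N) = 153 / (1 + 152/1836) = 153 / 1.0828 ≈ 141.30.
Rounding up, n = 142.

142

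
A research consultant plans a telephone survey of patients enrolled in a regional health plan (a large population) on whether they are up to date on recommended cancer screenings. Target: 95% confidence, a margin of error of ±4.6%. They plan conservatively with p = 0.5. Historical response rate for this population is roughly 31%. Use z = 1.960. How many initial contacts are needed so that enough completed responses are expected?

Completed interviews needed: n₀ = 1.960² × 0.2500 / 0.046² ≈ 453.88 → 454.
At a 31% response rate, contacts needed = 454 / 0.31 ≈ 1464.52 → 1465.

1465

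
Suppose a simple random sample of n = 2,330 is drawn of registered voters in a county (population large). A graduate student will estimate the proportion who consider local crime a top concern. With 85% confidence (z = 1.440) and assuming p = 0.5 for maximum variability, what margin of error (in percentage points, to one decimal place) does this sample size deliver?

SE(p̂) = √[p(1−p)/n] = √[0.2500/2330] = 0.01036.
E = z × SE = 1.440 × 0.01036 = 0.01492, or 1.5 percentage points.

1.5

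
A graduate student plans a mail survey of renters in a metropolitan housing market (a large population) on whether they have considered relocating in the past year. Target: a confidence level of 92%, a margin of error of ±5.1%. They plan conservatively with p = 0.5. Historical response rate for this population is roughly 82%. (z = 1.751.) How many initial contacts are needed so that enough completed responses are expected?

Completed interviews needed: n₀ = 1.751² × 0.2500 / 0.051² ≈ 294.69 → 295.
At an 82% response rate, contacts needed = 295 / 0.82 ≈ 359.76 → 360.

360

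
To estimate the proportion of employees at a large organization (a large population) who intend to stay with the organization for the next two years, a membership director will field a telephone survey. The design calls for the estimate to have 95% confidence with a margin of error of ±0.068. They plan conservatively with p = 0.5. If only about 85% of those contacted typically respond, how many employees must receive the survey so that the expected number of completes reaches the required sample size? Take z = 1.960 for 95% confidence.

Completed interviews needed: n₀ = 1.960² × 0.2500 / 0.068² ≈ 207.70 → 208.
At an 85% response rate, contacts needed = 208 / 0.85 ≈ 244.71 → 245.

245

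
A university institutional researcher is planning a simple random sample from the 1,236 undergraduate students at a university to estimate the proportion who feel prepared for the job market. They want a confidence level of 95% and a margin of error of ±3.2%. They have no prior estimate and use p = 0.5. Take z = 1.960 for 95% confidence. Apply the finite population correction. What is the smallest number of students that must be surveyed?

534

Unadjusted: n₀ = 1.960² × 0.50 × 0.50 / 0.032² ≈ 937.89, so n₀ = 938.
Finite population correction with N = 1,236: n = n₀ / (1 + (n₀−1)/N) = 938 / (1 + 937/1236) = 938 / 1.7581 ≈ 533.53.
Rounding up, n = 534.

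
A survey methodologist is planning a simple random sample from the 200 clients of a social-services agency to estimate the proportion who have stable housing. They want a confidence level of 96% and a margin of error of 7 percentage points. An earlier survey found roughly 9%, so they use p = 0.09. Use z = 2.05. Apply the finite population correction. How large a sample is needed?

Unadjusted: n₀ = 2.05² × 0.09 × 0.91 / 0.070² ≈ 70.24, so n₀ = 71.
Finite population correction with N = 200: n = n₀ / (1 + (n₀−1)/N) = 71 / (1 + 70/200) = 71 / 1.3500 ≈ 52.59.
Rounding up, n = 53.

53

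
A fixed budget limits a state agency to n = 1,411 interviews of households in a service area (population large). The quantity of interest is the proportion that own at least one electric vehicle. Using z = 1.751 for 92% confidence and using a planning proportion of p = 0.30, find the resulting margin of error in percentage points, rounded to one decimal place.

SE(p̂) = √[p(1−p)/n] = √[0.2100/1411] = 0.01220.
E = z × SE = 1.751 × 0.01220 = 0.02136, or 2.1 percentage points.

2.1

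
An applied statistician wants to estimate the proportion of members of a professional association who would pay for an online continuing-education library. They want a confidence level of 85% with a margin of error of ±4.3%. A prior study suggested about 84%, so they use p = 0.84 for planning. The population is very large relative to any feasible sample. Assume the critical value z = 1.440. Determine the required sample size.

151

With p = 0.84, p(1−p) = 0.1344.
n = z²·p(1−p)/E² = 1.440² × 0.1344 / 0.043² = 2.0736 × 0.1344 / 0.001849 ≈ 150.73.
Rounding up gives n = 151.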